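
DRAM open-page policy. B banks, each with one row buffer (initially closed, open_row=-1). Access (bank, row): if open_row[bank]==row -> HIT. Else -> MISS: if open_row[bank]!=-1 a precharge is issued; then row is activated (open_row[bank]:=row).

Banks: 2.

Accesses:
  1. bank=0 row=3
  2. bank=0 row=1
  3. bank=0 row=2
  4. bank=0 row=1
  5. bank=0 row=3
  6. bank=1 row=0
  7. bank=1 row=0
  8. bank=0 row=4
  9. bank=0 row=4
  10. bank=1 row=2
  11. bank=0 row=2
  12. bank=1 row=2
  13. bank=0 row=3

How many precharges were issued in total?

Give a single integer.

Acc 1: bank0 row3 -> MISS (open row3); precharges=0
Acc 2: bank0 row1 -> MISS (open row1); precharges=1
Acc 3: bank0 row2 -> MISS (open row2); precharges=2
Acc 4: bank0 row1 -> MISS (open row1); precharges=3
Acc 5: bank0 row3 -> MISS (open row3); precharges=4
Acc 6: bank1 row0 -> MISS (open row0); precharges=4
Acc 7: bank1 row0 -> HIT
Acc 8: bank0 row4 -> MISS (open row4); precharges=5
Acc 9: bank0 row4 -> HIT
Acc 10: bank1 row2 -> MISS (open row2); precharges=6
Acc 11: bank0 row2 -> MISS (open row2); precharges=7
Acc 12: bank1 row2 -> HIT
Acc 13: bank0 row3 -> MISS (open row3); precharges=8

Answer: 8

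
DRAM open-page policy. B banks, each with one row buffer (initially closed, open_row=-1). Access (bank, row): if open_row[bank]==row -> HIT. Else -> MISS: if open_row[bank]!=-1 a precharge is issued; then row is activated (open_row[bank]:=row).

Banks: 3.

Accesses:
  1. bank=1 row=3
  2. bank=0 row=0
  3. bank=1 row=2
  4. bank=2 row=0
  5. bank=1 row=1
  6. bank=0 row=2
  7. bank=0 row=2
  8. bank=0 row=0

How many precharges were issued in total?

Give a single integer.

Answer: 4

Derivation:
Acc 1: bank1 row3 -> MISS (open row3); precharges=0
Acc 2: bank0 row0 -> MISS (open row0); precharges=0
Acc 3: bank1 row2 -> MISS (open row2); precharges=1
Acc 4: bank2 row0 -> MISS (open row0); precharges=1
Acc 5: bank1 row1 -> MISS (open row1); precharges=2
Acc 6: bank0 row2 -> MISS (open row2); precharges=3
Acc 7: bank0 row2 -> HIT
Acc 8: bank0 row0 -> MISS (open row0); precharges=4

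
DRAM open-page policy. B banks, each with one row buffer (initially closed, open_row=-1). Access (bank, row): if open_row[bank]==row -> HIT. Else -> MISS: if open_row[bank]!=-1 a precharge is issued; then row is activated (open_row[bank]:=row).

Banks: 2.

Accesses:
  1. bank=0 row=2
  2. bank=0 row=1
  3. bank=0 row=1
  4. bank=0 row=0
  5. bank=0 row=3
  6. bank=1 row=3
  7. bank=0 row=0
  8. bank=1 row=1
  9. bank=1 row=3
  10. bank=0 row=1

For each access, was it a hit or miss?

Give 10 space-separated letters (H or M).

Answer: M M H M M M M M M M

Derivation:
Acc 1: bank0 row2 -> MISS (open row2); precharges=0
Acc 2: bank0 row1 -> MISS (open row1); precharges=1
Acc 3: bank0 row1 -> HIT
Acc 4: bank0 row0 -> MISS (open row0); precharges=2
Acc 5: bank0 row3 -> MISS (open row3); precharges=3
Acc 6: bank1 row3 -> MISS (open row3); precharges=3
Acc 7: bank0 row0 -> MISS (open row0); precharges=4
Acc 8: bank1 row1 -> MISS (open row1); precharges=5
Acc 9: bank1 row3 -> MISS (open row3); precharges=6
Acc 10: bank0 row1 -> MISS (open row1); precharges=7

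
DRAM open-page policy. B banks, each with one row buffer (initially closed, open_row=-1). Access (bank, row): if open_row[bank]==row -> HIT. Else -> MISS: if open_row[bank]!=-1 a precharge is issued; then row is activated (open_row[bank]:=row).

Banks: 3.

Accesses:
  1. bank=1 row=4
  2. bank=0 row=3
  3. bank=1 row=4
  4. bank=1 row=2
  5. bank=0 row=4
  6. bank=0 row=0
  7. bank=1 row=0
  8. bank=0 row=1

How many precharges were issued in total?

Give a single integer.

Answer: 5

Derivation:
Acc 1: bank1 row4 -> MISS (open row4); precharges=0
Acc 2: bank0 row3 -> MISS (open row3); precharges=0
Acc 3: bank1 row4 -> HIT
Acc 4: bank1 row2 -> MISS (open row2); precharges=1
Acc 5: bank0 row4 -> MISS (open row4); precharges=2
Acc 6: bank0 row0 -> MISS (open row0); precharges=3
Acc 7: bank1 row0 -> MISS (open row0); precharges=4
Acc 8: bank0 row1 -> MISS (open row1); precharges=5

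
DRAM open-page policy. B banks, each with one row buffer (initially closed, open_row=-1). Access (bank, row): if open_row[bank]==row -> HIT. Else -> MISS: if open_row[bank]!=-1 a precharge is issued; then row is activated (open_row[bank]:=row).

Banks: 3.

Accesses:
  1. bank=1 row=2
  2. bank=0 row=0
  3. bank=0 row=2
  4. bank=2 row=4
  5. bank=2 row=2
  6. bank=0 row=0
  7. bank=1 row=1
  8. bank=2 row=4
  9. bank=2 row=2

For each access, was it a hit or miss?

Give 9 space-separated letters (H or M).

Acc 1: bank1 row2 -> MISS (open row2); precharges=0
Acc 2: bank0 row0 -> MISS (open row0); precharges=0
Acc 3: bank0 row2 -> MISS (open row2); precharges=1
Acc 4: bank2 row4 -> MISS (open row4); precharges=1
Acc 5: bank2 row2 -> MISS (open row2); precharges=2
Acc 6: bank0 row0 -> MISS (open row0); precharges=3
Acc 7: bank1 row1 -> MISS (open row1); precharges=4
Acc 8: bank2 row4 -> MISS (open row4); precharges=5
Acc 9: bank2 row2 -> MISS (open row2); precharges=6

Answer: M M M M M M M M M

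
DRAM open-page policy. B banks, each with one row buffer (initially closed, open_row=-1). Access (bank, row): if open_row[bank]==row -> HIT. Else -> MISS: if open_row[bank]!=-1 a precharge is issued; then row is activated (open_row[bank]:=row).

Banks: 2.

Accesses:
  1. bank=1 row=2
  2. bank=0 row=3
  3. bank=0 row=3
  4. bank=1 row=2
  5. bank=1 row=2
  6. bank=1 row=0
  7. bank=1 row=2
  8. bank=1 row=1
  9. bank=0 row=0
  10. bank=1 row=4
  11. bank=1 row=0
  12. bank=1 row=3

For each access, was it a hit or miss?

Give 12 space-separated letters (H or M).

Answer: M M H H H M M M M M M M

Derivation:
Acc 1: bank1 row2 -> MISS (open row2); precharges=0
Acc 2: bank0 row3 -> MISS (open row3); precharges=0
Acc 3: bank0 row3 -> HIT
Acc 4: bank1 row2 -> HIT
Acc 5: bank1 row2 -> HIT
Acc 6: bank1 row0 -> MISS (open row0); precharges=1
Acc 7: bank1 row2 -> MISS (open row2); precharges=2
Acc 8: bank1 row1 -> MISS (open row1); precharges=3
Acc 9: bank0 row0 -> MISS (open row0); precharges=4
Acc 10: bank1 row4 -> MISS (open row4); precharges=5
Acc 11: bank1 row0 -> MISS (open row0); precharges=6
Acc 12: bank1 row3 -> MISS (open row3); precharges=7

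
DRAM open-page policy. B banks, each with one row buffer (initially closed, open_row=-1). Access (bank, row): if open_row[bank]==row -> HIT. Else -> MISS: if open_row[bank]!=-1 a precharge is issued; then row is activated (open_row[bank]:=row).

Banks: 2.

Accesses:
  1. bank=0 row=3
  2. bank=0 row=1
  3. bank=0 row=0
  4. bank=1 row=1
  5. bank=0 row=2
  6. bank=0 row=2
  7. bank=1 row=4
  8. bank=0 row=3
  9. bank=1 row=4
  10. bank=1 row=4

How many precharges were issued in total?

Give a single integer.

Acc 1: bank0 row3 -> MISS (open row3); precharges=0
Acc 2: bank0 row1 -> MISS (open row1); precharges=1
Acc 3: bank0 row0 -> MISS (open row0); precharges=2
Acc 4: bank1 row1 -> MISS (open row1); precharges=2
Acc 5: bank0 row2 -> MISS (open row2); precharges=3
Acc 6: bank0 row2 -> HIT
Acc 7: bank1 row4 -> MISS (open row4); precharges=4
Acc 8: bank0 row3 -> MISS (open row3); precharges=5
Acc 9: bank1 row4 -> HIT
Acc 10: bank1 row4 -> HIT

Answer: 5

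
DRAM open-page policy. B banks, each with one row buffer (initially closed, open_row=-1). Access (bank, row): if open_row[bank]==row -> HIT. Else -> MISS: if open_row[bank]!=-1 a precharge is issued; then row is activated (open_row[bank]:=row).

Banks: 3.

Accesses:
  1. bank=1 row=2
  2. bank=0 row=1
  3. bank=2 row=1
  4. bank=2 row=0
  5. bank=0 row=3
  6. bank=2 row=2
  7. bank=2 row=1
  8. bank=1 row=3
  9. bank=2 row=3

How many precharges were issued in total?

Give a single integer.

Answer: 6

Derivation:
Acc 1: bank1 row2 -> MISS (open row2); precharges=0
Acc 2: bank0 row1 -> MISS (open row1); precharges=0
Acc 3: bank2 row1 -> MISS (open row1); precharges=0
Acc 4: bank2 row0 -> MISS (open row0); precharges=1
Acc 5: bank0 row3 -> MISS (open row3); precharges=2
Acc 6: bank2 row2 -> MISS (open row2); precharges=3
Acc 7: bank2 row1 -> MISS (open row1); precharges=4
Acc 8: bank1 row3 -> MISS (open row3); precharges=5
Acc 9: bank2 row3 -> MISS (open row3); precharges=6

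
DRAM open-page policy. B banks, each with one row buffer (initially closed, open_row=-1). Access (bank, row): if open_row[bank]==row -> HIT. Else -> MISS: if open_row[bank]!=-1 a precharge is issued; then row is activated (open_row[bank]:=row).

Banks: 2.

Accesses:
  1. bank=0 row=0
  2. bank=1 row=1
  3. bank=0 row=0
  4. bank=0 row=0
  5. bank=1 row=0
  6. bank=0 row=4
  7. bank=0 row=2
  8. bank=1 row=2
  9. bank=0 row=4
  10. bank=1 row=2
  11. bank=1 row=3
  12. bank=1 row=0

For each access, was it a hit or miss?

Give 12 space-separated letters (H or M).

Acc 1: bank0 row0 -> MISS (open row0); precharges=0
Acc 2: bank1 row1 -> MISS (open row1); precharges=0
Acc 3: bank0 row0 -> HIT
Acc 4: bank0 row0 -> HIT
Acc 5: bank1 row0 -> MISS (open row0); precharges=1
Acc 6: bank0 row4 -> MISS (open row4); precharges=2
Acc 7: bank0 row2 -> MISS (open row2); precharges=3
Acc 8: bank1 row2 -> MISS (open row2); precharges=4
Acc 9: bank0 row4 -> MISS (open row4); precharges=5
Acc 10: bank1 row2 -> HIT
Acc 11: bank1 row3 -> MISS (open row3); precharges=6
Acc 12: bank1 row0 -> MISS (open row0); precharges=7

Answer: M M H H M M M M M H M M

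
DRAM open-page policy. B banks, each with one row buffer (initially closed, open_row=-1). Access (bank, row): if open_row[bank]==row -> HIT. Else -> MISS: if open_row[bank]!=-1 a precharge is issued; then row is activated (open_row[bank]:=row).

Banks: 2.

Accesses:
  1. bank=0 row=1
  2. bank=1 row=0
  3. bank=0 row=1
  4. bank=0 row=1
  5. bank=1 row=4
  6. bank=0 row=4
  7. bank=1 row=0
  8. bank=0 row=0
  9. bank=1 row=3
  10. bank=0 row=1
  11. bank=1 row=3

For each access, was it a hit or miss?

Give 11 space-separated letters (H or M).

Answer: M M H H M M M M M M H

Derivation:
Acc 1: bank0 row1 -> MISS (open row1); precharges=0
Acc 2: bank1 row0 -> MISS (open row0); precharges=0
Acc 3: bank0 row1 -> HIT
Acc 4: bank0 row1 -> HIT
Acc 5: bank1 row4 -> MISS (open row4); precharges=1
Acc 6: bank0 row4 -> MISS (open row4); precharges=2
Acc 7: bank1 row0 -> MISS (open row0); precharges=3
Acc 8: bank0 row0 -> MISS (open row0); precharges=4
Acc 9: bank1 row3 -> MISS (open row3); precharges=5
Acc 10: bank0 row1 -> MISS (open row1); precharges=6
Acc 11: bank1 row3 -> HIT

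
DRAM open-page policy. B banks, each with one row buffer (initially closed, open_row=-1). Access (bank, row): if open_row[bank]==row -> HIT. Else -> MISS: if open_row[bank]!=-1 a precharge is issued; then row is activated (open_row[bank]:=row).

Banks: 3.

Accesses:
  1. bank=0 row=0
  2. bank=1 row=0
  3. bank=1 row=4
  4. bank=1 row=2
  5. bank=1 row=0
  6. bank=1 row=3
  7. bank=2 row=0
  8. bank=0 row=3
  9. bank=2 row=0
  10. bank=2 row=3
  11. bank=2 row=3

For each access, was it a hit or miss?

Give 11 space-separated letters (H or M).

Answer: M M M M M M M M H M H

Derivation:
Acc 1: bank0 row0 -> MISS (open row0); precharges=0
Acc 2: bank1 row0 -> MISS (open row0); precharges=0
Acc 3: bank1 row4 -> MISS (open row4); precharges=1
Acc 4: bank1 row2 -> MISS (open row2); precharges=2
Acc 5: bank1 row0 -> MISS (open row0); precharges=3
Acc 6: bank1 row3 -> MISS (open row3); precharges=4
Acc 7: bank2 row0 -> MISS (open row0); precharges=4
Acc 8: bank0 row3 -> MISS (open row3); precharges=5
Acc 9: bank2 row0 -> HIT
Acc 10: bank2 row3 -> MISS (open row3); precharges=6
Acc 11: bank2 row3 -> HIT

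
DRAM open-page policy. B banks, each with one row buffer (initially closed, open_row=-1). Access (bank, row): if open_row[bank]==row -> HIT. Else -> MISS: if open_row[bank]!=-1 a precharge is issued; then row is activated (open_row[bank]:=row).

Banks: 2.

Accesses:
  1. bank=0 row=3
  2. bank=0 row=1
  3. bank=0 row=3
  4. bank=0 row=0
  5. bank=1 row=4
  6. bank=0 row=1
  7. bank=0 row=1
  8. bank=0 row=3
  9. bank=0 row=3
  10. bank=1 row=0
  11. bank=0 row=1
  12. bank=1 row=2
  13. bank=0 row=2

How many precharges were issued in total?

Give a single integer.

Acc 1: bank0 row3 -> MISS (open row3); precharges=0
Acc 2: bank0 row1 -> MISS (open row1); precharges=1
Acc 3: bank0 row3 -> MISS (open row3); precharges=2
Acc 4: bank0 row0 -> MISS (open row0); precharges=3
Acc 5: bank1 row4 -> MISS (open row4); precharges=3
Acc 6: bank0 row1 -> MISS (open row1); precharges=4
Acc 7: bank0 row1 -> HIT
Acc 8: bank0 row3 -> MISS (open row3); precharges=5
Acc 9: bank0 row3 -> HIT
Acc 10: bank1 row0 -> MISS (open row0); precharges=6
Acc 11: bank0 row1 -> MISS (open row1); precharges=7
Acc 12: bank1 row2 -> MISS (open row2); precharges=8
Acc 13: bank0 row2 -> MISS (open row2); precharges=9

Answer: 9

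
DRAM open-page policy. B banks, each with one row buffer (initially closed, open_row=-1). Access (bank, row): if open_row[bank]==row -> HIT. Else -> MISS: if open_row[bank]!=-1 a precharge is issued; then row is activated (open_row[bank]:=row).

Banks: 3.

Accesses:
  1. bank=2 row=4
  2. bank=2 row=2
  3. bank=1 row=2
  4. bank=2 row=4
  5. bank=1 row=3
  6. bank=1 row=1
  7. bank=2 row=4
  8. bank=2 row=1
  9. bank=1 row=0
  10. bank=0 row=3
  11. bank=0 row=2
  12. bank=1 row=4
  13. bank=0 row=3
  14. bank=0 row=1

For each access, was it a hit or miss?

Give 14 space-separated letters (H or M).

Answer: M M M M M M H M M M M M M M

Derivation:
Acc 1: bank2 row4 -> MISS (open row4); precharges=0
Acc 2: bank2 row2 -> MISS (open row2); precharges=1
Acc 3: bank1 row2 -> MISS (open row2); precharges=1
Acc 4: bank2 row4 -> MISS (open row4); precharges=2
Acc 5: bank1 row3 -> MISS (open row3); precharges=3
Acc 6: bank1 row1 -> MISS (open row1); precharges=4
Acc 7: bank2 row4 -> HIT
Acc 8: bank2 row1 -> MISS (open row1); precharges=5
Acc 9: bank1 row0 -> MISS (open row0); precharges=6
Acc 10: bank0 row3 -> MISS (open row3); precharges=6
Acc 11: bank0 row2 -> MISS (open row2); precharges=7
Acc 12: bank1 row4 -> MISS (open row4); precharges=8
Acc 13: bank0 row3 -> MISS (open row3); precharges=9
Acc 14: bank0 row1 -> MISS (open row1); precharges=10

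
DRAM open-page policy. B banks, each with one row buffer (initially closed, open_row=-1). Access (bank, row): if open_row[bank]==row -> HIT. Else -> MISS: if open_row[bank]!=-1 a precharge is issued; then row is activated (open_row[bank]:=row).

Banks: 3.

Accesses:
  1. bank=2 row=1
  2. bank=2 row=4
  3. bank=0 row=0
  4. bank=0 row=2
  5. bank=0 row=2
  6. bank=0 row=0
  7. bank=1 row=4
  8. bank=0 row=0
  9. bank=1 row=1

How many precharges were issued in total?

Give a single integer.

Acc 1: bank2 row1 -> MISS (open row1); precharges=0
Acc 2: bank2 row4 -> MISS (open row4); precharges=1
Acc 3: bank0 row0 -> MISS (open row0); precharges=1
Acc 4: bank0 row2 -> MISS (open row2); precharges=2
Acc 5: bank0 row2 -> HIT
Acc 6: bank0 row0 -> MISS (open row0); precharges=3
Acc 7: bank1 row4 -> MISS (open row4); precharges=3
Acc 8: bank0 row0 -> HIT
Acc 9: bank1 row1 -> MISS (open row1); precharges=4

Answer: 4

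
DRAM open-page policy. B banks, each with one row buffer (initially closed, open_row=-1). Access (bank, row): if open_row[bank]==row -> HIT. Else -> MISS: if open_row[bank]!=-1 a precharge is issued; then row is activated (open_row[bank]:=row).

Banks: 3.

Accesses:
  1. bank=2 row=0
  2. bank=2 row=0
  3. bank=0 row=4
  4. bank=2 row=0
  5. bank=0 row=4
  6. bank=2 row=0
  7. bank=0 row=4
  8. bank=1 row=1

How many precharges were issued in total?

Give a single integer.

Acc 1: bank2 row0 -> MISS (open row0); precharges=0
Acc 2: bank2 row0 -> HIT
Acc 3: bank0 row4 -> MISS (open row4); precharges=0
Acc 4: bank2 row0 -> HIT
Acc 5: bank0 row4 -> HIT
Acc 6: bank2 row0 -> HIT
Acc 7: bank0 row4 -> HIT
Acc 8: bank1 row1 -> MISS (open row1); precharges=0

Answer: 0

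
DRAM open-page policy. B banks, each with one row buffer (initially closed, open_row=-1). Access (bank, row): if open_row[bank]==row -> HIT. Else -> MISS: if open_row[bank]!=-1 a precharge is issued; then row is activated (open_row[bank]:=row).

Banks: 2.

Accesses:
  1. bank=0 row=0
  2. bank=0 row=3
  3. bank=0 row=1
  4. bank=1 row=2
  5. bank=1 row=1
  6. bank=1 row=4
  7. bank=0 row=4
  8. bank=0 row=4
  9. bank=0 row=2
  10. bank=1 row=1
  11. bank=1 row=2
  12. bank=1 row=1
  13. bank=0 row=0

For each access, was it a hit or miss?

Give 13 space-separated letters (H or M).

Acc 1: bank0 row0 -> MISS (open row0); precharges=0
Acc 2: bank0 row3 -> MISS (open row3); precharges=1
Acc 3: bank0 row1 -> MISS (open row1); precharges=2
Acc 4: bank1 row2 -> MISS (open row2); precharges=2
Acc 5: bank1 row1 -> MISS (open row1); precharges=3
Acc 6: bank1 row4 -> MISS (open row4); precharges=4
Acc 7: bank0 row4 -> MISS (open row4); precharges=5
Acc 8: bank0 row4 -> HIT
Acc 9: bank0 row2 -> MISS (open row2); precharges=6
Acc 10: bank1 row1 -> MISS (open row1); precharges=7
Acc 11: bank1 row2 -> MISS (open row2); precharges=8
Acc 12: bank1 row1 -> MISS (open row1); precharges=9
Acc 13: bank0 row0 -> MISS (open row0); precharges=10

Answer: M M M M M M M H M M M M M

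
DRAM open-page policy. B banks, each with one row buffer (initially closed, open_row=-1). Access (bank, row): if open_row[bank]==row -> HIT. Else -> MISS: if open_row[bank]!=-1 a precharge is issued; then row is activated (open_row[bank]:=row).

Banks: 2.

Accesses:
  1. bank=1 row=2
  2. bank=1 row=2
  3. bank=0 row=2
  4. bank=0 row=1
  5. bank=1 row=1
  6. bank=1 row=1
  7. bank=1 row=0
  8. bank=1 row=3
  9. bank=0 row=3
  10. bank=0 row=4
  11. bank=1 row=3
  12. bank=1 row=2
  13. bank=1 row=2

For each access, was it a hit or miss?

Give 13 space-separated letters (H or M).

Acc 1: bank1 row2 -> MISS (open row2); precharges=0
Acc 2: bank1 row2 -> HIT
Acc 3: bank0 row2 -> MISS (open row2); precharges=0
Acc 4: bank0 row1 -> MISS (open row1); precharges=1
Acc 5: bank1 row1 -> MISS (open row1); precharges=2
Acc 6: bank1 row1 -> HIT
Acc 7: bank1 row0 -> MISS (open row0); precharges=3
Acc 8: bank1 row3 -> MISS (open row3); precharges=4
Acc 9: bank0 row3 -> MISS (open row3); precharges=5
Acc 10: bank0 row4 -> MISS (open row4); precharges=6
Acc 11: bank1 row3 -> HIT
Acc 12: bank1 row2 -> MISS (open row2); precharges=7
Acc 13: bank1 row2 -> HIT

Answer: M H M M M H M M M M H M H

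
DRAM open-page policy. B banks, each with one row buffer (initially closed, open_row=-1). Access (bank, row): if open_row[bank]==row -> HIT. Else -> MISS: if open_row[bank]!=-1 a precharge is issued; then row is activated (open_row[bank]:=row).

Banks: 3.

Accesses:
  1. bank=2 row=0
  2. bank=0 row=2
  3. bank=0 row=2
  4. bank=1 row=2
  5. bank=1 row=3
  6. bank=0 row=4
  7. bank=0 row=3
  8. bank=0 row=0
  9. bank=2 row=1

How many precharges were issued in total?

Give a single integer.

Acc 1: bank2 row0 -> MISS (open row0); precharges=0
Acc 2: bank0 row2 -> MISS (open row2); precharges=0
Acc 3: bank0 row2 -> HIT
Acc 4: bank1 row2 -> MISS (open row2); precharges=0
Acc 5: bank1 row3 -> MISS (open row3); precharges=1
Acc 6: bank0 row4 -> MISS (open row4); precharges=2
Acc 7: bank0 row3 -> MISS (open row3); precharges=3
Acc 8: bank0 row0 -> MISS (open row0); precharges=4
Acc 9: bank2 row1 -> MISS (open row1); precharges=5

Answer: 5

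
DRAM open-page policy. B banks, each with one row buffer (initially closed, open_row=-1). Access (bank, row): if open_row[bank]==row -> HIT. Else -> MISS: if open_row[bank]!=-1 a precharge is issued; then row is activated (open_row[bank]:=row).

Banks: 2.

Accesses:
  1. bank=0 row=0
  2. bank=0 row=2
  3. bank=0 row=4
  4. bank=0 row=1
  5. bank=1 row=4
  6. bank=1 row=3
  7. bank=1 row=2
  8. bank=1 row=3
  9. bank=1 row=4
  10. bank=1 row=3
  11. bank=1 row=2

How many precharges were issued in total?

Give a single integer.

Answer: 9

Derivation:
Acc 1: bank0 row0 -> MISS (open row0); precharges=0
Acc 2: bank0 row2 -> MISS (open row2); precharges=1
Acc 3: bank0 row4 -> MISS (open row4); precharges=2
Acc 4: bank0 row1 -> MISS (open row1); precharges=3
Acc 5: bank1 row4 -> MISS (open row4); precharges=3
Acc 6: bank1 row3 -> MISS (open row3); precharges=4
Acc 7: bank1 row2 -> MISS (open row2); precharges=5
Acc 8: bank1 row3 -> MISS (open row3); precharges=6
Acc 9: bank1 row4 -> MISS (open row4); precharges=7
Acc 10: bank1 row3 -> MISS (open row3); precharges=8
Acc 11: bank1 row2 -> MISS (open row2); precharges=9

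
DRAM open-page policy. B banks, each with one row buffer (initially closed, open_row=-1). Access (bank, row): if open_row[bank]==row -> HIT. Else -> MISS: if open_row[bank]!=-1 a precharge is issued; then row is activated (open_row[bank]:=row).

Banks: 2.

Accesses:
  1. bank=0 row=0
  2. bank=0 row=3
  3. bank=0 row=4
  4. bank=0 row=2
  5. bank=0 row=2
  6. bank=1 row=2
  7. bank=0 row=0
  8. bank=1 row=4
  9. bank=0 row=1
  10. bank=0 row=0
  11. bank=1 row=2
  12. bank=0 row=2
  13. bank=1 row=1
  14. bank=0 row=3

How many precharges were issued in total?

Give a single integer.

Answer: 11

Derivation:
Acc 1: bank0 row0 -> MISS (open row0); precharges=0
Acc 2: bank0 row3 -> MISS (open row3); precharges=1
Acc 3: bank0 row4 -> MISS (open row4); precharges=2
Acc 4: bank0 row2 -> MISS (open row2); precharges=3
Acc 5: bank0 row2 -> HIT
Acc 6: bank1 row2 -> MISS (open row2); precharges=3
Acc 7: bank0 row0 -> MISS (open row0); precharges=4
Acc 8: bank1 row4 -> MISS (open row4); precharges=5
Acc 9: bank0 row1 -> MISS (open row1); precharges=6
Acc 10: bank0 row0 -> MISS (open row0); precharges=7
Acc 11: bank1 row2 -> MISS (open row2); precharges=8
Acc 12: bank0 row2 -> MISS (open row2); precharges=9
Acc 13: bank1 row1 -> MISS (open row1); precharges=10
Acc 14: bank0 row3 -> MISS (open row3); precharges=11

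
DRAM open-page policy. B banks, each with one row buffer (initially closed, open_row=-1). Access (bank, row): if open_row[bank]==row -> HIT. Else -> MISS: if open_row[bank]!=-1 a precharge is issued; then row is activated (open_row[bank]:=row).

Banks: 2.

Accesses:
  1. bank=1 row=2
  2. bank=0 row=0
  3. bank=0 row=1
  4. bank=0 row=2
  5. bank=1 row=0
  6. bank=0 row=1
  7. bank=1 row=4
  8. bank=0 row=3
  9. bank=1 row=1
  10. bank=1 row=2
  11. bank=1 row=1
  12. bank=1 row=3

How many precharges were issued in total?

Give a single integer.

Acc 1: bank1 row2 -> MISS (open row2); precharges=0
Acc 2: bank0 row0 -> MISS (open row0); precharges=0
Acc 3: bank0 row1 -> MISS (open row1); precharges=1
Acc 4: bank0 row2 -> MISS (open row2); precharges=2
Acc 5: bank1 row0 -> MISS (open row0); precharges=3
Acc 6: bank0 row1 -> MISS (open row1); precharges=4
Acc 7: bank1 row4 -> MISS (open row4); precharges=5
Acc 8: bank0 row3 -> MISS (open row3); precharges=6
Acc 9: bank1 row1 -> MISS (open row1); precharges=7
Acc 10: bank1 row2 -> MISS (open row2); precharges=8
Acc 11: bank1 row1 -> MISS (open row1); precharges=9
Acc 12: bank1 row3 -> MISS (open row3); precharges=10

Answer: 10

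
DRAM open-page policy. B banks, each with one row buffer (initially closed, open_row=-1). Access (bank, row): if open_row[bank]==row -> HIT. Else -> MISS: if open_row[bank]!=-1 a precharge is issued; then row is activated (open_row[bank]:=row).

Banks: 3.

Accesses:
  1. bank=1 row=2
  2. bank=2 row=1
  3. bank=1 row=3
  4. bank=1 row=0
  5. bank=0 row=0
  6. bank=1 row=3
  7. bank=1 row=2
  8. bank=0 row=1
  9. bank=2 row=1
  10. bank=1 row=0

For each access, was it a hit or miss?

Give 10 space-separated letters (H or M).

Answer: M M M M M M M M H M

Derivation:
Acc 1: bank1 row2 -> MISS (open row2); precharges=0
Acc 2: bank2 row1 -> MISS (open row1); precharges=0
Acc 3: bank1 row3 -> MISS (open row3); precharges=1
Acc 4: bank1 row0 -> MISS (open row0); precharges=2
Acc 5: bank0 row0 -> MISS (open row0); precharges=2
Acc 6: bank1 row3 -> MISS (open row3); precharges=3
Acc 7: bank1 row2 -> MISS (open row2); precharges=4
Acc 8: bank0 row1 -> MISS (open row1); precharges=5
Acc 9: bank2 row1 -> HIT
Acc 10: bank1 row0 -> MISS (open row0); precharges=6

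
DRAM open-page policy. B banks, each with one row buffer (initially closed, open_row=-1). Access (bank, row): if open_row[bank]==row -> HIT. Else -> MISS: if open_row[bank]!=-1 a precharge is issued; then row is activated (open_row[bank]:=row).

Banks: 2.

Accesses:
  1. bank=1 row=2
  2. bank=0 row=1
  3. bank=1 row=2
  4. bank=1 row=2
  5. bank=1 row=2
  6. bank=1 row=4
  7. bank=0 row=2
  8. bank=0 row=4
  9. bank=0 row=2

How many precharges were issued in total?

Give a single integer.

Acc 1: bank1 row2 -> MISS (open row2); precharges=0
Acc 2: bank0 row1 -> MISS (open row1); precharges=0
Acc 3: bank1 row2 -> HIT
Acc 4: bank1 row2 -> HIT
Acc 5: bank1 row2 -> HIT
Acc 6: bank1 row4 -> MISS (open row4); precharges=1
Acc 7: bank0 row2 -> MISS (open row2); precharges=2
Acc 8: bank0 row4 -> MISS (open row4); precharges=3
Acc 9: bank0 row2 -> MISS (open row2); precharges=4

Answer: 4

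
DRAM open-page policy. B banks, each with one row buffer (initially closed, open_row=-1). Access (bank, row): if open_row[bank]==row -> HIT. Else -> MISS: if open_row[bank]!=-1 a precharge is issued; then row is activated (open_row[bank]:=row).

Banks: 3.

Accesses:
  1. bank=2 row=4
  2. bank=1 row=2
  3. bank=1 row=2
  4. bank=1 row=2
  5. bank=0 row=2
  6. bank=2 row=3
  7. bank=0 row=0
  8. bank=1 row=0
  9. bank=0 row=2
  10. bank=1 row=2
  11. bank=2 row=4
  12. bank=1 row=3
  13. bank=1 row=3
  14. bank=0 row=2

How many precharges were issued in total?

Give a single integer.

Answer: 7

Derivation:
Acc 1: bank2 row4 -> MISS (open row4); precharges=0
Acc 2: bank1 row2 -> MISS (open row2); precharges=0
Acc 3: bank1 row2 -> HIT
Acc 4: bank1 row2 -> HIT
Acc 5: bank0 row2 -> MISS (open row2); precharges=0
Acc 6: bank2 row3 -> MISS (open row3); precharges=1
Acc 7: bank0 row0 -> MISS (open row0); precharges=2
Acc 8: bank1 row0 -> MISS (open row0); precharges=3
Acc 9: bank0 row2 -> MISS (open row2); precharges=4
Acc 10: bank1 row2 -> MISS (open row2); precharges=5
Acc 11: bank2 row4 -> MISS (open row4); precharges=6
Acc 12: bank1 row3 -> MISS (open row3); precharges=7
Acc 13: bank1 row3 -> HIT
Acc 14: bank0 row2 -> HIT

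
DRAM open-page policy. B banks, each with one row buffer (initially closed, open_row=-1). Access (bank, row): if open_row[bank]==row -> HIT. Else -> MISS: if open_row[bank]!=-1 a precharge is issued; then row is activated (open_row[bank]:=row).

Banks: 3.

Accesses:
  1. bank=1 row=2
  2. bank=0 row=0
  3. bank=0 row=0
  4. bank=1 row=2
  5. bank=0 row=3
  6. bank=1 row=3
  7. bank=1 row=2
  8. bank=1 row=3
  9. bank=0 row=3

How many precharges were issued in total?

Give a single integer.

Answer: 4

Derivation:
Acc 1: bank1 row2 -> MISS (open row2); precharges=0
Acc 2: bank0 row0 -> MISS (open row0); precharges=0
Acc 3: bank0 row0 -> HIT
Acc 4: bank1 row2 -> HIT
Acc 5: bank0 row3 -> MISS (open row3); precharges=1
Acc 6: bank1 row3 -> MISS (open row3); precharges=2
Acc 7: bank1 row2 -> MISS (open row2); precharges=3
Acc 8: bank1 row3 -> MISS (open row3); precharges=4
Acc 9: bank0 row3 -> HIT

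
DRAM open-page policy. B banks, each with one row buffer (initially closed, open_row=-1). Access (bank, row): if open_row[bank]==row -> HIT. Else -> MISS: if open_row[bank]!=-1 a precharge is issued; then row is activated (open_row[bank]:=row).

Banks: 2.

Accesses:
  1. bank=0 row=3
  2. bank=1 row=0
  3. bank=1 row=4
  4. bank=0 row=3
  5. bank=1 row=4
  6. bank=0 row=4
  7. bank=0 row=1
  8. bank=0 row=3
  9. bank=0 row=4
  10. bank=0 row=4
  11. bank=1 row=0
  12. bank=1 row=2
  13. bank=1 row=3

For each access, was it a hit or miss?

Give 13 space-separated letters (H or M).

Acc 1: bank0 row3 -> MISS (open row3); precharges=0
Acc 2: bank1 row0 -> MISS (open row0); precharges=0
Acc 3: bank1 row4 -> MISS (open row4); precharges=1
Acc 4: bank0 row3 -> HIT
Acc 5: bank1 row4 -> HIT
Acc 6: bank0 row4 -> MISS (open row4); precharges=2
Acc 7: bank0 row1 -> MISS (open row1); precharges=3
Acc 8: bank0 row3 -> MISS (open row3); precharges=4
Acc 9: bank0 row4 -> MISS (open row4); precharges=5
Acc 10: bank0 row4 -> HIT
Acc 11: bank1 row0 -> MISS (open row0); precharges=6
Acc 12: bank1 row2 -> MISS (open row2); precharges=7
Acc 13: bank1 row3 -> MISS (open row3); precharges=8

Answer: M M M H H M M M M H M M M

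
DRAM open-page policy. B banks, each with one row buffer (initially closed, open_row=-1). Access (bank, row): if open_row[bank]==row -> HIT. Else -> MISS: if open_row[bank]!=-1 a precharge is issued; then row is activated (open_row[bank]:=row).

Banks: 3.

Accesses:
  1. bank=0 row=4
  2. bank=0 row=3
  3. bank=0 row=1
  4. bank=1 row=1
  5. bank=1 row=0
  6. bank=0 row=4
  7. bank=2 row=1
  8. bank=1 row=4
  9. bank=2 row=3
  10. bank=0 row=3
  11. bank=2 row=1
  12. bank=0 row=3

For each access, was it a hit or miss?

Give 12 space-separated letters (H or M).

Answer: M M M M M M M M M M M H

Derivation:
Acc 1: bank0 row4 -> MISS (open row4); precharges=0
Acc 2: bank0 row3 -> MISS (open row3); precharges=1
Acc 3: bank0 row1 -> MISS (open row1); precharges=2
Acc 4: bank1 row1 -> MISS (open row1); precharges=2
Acc 5: bank1 row0 -> MISS (open row0); precharges=3
Acc 6: bank0 row4 -> MISS (open row4); precharges=4
Acc 7: bank2 row1 -> MISS (open row1); precharges=4
Acc 8: bank1 row4 -> MISS (open row4); precharges=5
Acc 9: bank2 row3 -> MISS (open row3); precharges=6
Acc 10: bank0 row3 -> MISS (open row3); precharges=7
Acc 11: bank2 row1 -> MISS (open row1); precharges=8
Acc 12: bank0 row3 -> HIT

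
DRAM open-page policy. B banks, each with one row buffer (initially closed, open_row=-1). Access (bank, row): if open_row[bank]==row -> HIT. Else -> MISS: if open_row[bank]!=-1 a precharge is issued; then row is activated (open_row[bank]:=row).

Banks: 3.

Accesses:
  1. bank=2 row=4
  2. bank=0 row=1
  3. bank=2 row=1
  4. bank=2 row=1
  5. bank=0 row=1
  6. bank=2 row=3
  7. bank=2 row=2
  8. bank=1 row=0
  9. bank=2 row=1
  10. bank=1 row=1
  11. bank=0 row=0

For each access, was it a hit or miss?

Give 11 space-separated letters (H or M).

Acc 1: bank2 row4 -> MISS (open row4); precharges=0
Acc 2: bank0 row1 -> MISS (open row1); precharges=0
Acc 3: bank2 row1 -> MISS (open row1); precharges=1
Acc 4: bank2 row1 -> HIT
Acc 5: bank0 row1 -> HIT
Acc 6: bank2 row3 -> MISS (open row3); precharges=2
Acc 7: bank2 row2 -> MISS (open row2); precharges=3
Acc 8: bank1 row0 -> MISS (open row0); precharges=3
Acc 9: bank2 row1 -> MISS (open row1); precharges=4
Acc 10: bank1 row1 -> MISS (open row1); precharges=5
Acc 11: bank0 row0 -> MISS (open row0); precharges=6

Answer: M M M H H M M M M M M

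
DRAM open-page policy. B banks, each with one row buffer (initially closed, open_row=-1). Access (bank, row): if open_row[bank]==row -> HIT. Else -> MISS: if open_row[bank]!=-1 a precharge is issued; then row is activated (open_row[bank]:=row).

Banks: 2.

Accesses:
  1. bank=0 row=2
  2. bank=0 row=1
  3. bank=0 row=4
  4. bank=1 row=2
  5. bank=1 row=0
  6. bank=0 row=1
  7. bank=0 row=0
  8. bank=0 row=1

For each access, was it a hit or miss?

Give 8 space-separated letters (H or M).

Answer: M M M M M M M M

Derivation:
Acc 1: bank0 row2 -> MISS (open row2); precharges=0
Acc 2: bank0 row1 -> MISS (open row1); precharges=1
Acc 3: bank0 row4 -> MISS (open row4); precharges=2
Acc 4: bank1 row2 -> MISS (open row2); precharges=2
Acc 5: bank1 row0 -> MISS (open row0); precharges=3
Acc 6: bank0 row1 -> MISS (open row1); precharges=4
Acc 7: bank0 row0 -> MISS (open row0); precharges=5
Acc 8: bank0 row1 -> MISS (open row1); precharges=6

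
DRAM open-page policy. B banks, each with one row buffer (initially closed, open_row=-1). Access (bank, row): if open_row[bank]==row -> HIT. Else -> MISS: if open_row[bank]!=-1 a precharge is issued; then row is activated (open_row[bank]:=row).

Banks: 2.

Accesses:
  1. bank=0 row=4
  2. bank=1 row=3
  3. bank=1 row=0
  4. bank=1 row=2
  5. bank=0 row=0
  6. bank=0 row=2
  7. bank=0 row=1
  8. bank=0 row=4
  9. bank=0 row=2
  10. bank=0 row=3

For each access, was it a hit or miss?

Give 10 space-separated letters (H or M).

Answer: M M M M M M M M M M

Derivation:
Acc 1: bank0 row4 -> MISS (open row4); precharges=0
Acc 2: bank1 row3 -> MISS (open row3); precharges=0
Acc 3: bank1 row0 -> MISS (open row0); precharges=1
Acc 4: bank1 row2 -> MISS (open row2); precharges=2
Acc 5: bank0 row0 -> MISS (open row0); precharges=3
Acc 6: bank0 row2 -> MISS (open row2); precharges=4
Acc 7: bank0 row1 -> MISS (open row1); precharges=5
Acc 8: bank0 row4 -> MISS (open row4); precharges=6
Acc 9: bank0 row2 -> MISS (open row2); precharges=7
Acc 10: bank0 row3 -> MISS (open row3); precharges=8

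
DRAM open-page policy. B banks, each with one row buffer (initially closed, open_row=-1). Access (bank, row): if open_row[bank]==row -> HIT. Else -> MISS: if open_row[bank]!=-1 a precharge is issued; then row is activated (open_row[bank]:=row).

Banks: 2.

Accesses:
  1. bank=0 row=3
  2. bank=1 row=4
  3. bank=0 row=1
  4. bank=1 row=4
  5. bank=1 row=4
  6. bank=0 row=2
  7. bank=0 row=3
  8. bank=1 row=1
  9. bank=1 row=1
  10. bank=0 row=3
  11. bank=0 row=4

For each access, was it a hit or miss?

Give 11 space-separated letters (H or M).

Acc 1: bank0 row3 -> MISS (open row3); precharges=0
Acc 2: bank1 row4 -> MISS (open row4); precharges=0
Acc 3: bank0 row1 -> MISS (open row1); precharges=1
Acc 4: bank1 row4 -> HIT
Acc 5: bank1 row4 -> HIT
Acc 6: bank0 row2 -> MISS (open row2); precharges=2
Acc 7: bank0 row3 -> MISS (open row3); precharges=3
Acc 8: bank1 row1 -> MISS (open row1); precharges=4
Acc 9: bank1 row1 -> HIT
Acc 10: bank0 row3 -> HIT
Acc 11: bank0 row4 -> MISS (open row4); precharges=5

Answer: M M M H H M M M H H M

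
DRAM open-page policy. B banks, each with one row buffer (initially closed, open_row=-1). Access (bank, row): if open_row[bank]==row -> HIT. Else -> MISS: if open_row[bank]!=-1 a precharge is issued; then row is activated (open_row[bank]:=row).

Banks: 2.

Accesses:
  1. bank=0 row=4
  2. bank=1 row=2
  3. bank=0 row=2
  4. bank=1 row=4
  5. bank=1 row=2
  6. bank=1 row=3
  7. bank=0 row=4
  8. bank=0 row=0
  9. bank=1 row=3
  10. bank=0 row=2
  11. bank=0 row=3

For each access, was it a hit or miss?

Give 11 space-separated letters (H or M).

Acc 1: bank0 row4 -> MISS (open row4); precharges=0
Acc 2: bank1 row2 -> MISS (open row2); precharges=0
Acc 3: bank0 row2 -> MISS (open row2); precharges=1
Acc 4: bank1 row4 -> MISS (open row4); precharges=2
Acc 5: bank1 row2 -> MISS (open row2); precharges=3
Acc 6: bank1 row3 -> MISS (open row3); precharges=4
Acc 7: bank0 row4 -> MISS (open row4); precharges=5
Acc 8: bank0 row0 -> MISS (open row0); precharges=6
Acc 9: bank1 row3 -> HIT
Acc 10: bank0 row2 -> MISS (open row2); precharges=7
Acc 11: bank0 row3 -> MISS (open row3); precharges=8

Answer: M M M M M M M M H M M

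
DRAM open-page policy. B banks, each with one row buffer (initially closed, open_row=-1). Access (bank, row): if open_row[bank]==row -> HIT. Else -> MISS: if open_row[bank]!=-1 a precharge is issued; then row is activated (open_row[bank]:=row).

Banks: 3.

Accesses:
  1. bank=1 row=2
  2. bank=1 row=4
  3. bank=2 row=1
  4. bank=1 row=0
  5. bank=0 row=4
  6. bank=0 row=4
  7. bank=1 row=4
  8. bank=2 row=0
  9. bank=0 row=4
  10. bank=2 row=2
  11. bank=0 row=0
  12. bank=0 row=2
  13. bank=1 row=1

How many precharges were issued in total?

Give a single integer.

Acc 1: bank1 row2 -> MISS (open row2); precharges=0
Acc 2: bank1 row4 -> MISS (open row4); precharges=1
Acc 3: bank2 row1 -> MISS (open row1); precharges=1
Acc 4: bank1 row0 -> MISS (open row0); precharges=2
Acc 5: bank0 row4 -> MISS (open row4); precharges=2
Acc 6: bank0 row4 -> HIT
Acc 7: bank1 row4 -> MISS (open row4); precharges=3
Acc 8: bank2 row0 -> MISS (open row0); precharges=4
Acc 9: bank0 row4 -> HIT
Acc 10: bank2 row2 -> MISS (open row2); precharges=5
Acc 11: bank0 row0 -> MISS (open row0); precharges=6
Acc 12: bank0 row2 -> MISS (open row2); precharges=7
Acc 13: bank1 row1 -> MISS (open row1); precharges=8

Answer: 8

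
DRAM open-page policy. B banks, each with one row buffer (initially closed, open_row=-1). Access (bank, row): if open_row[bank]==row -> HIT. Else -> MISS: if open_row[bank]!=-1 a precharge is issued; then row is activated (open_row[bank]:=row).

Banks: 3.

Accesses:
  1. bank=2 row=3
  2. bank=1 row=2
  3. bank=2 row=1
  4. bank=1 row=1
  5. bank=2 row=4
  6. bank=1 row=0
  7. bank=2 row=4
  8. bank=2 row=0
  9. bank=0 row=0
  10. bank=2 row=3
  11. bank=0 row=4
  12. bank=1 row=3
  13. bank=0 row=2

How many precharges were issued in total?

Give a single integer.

Answer: 9

Derivation:
Acc 1: bank2 row3 -> MISS (open row3); precharges=0
Acc 2: bank1 row2 -> MISS (open row2); precharges=0
Acc 3: bank2 row1 -> MISS (open row1); precharges=1
Acc 4: bank1 row1 -> MISS (open row1); precharges=2
Acc 5: bank2 row4 -> MISS (open row4); precharges=3
Acc 6: bank1 row0 -> MISS (open row0); precharges=4
Acc 7: bank2 row4 -> HIT
Acc 8: bank2 row0 -> MISS (open row0); precharges=5
Acc 9: bank0 row0 -> MISS (open row0); precharges=5
Acc 10: bank2 row3 -> MISS (open row3); precharges=6
Acc 11: bank0 row4 -> MISS (open row4); precharges=7
Acc 12: bank1 row3 -> MISS (open row3); precharges=8
Acc 13: bank0 row2 -> MISS (open row2); precharges=9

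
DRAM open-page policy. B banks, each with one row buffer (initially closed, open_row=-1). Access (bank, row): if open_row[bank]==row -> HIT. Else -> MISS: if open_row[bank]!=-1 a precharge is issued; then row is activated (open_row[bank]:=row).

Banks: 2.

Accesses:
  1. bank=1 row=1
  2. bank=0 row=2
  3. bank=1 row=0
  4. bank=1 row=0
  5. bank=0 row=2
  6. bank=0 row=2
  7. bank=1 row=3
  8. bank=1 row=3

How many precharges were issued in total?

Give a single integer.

Answer: 2

Derivation:
Acc 1: bank1 row1 -> MISS (open row1); precharges=0
Acc 2: bank0 row2 -> MISS (open row2); precharges=0
Acc 3: bank1 row0 -> MISS (open row0); precharges=1
Acc 4: bank1 row0 -> HIT
Acc 5: bank0 row2 -> HIT
Acc 6: bank0 row2 -> HIT
Acc 7: bank1 row3 -> MISS (open row3); precharges=2
Acc 8: bank1 row3 -> HIT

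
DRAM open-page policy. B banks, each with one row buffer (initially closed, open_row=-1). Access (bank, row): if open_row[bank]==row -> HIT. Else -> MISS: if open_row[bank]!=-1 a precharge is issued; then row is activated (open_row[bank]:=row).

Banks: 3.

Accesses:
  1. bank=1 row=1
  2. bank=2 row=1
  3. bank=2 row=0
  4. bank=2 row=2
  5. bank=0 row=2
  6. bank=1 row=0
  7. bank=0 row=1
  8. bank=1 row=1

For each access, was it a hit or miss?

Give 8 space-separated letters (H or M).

Acc 1: bank1 row1 -> MISS (open row1); precharges=0
Acc 2: bank2 row1 -> MISS (open row1); precharges=0
Acc 3: bank2 row0 -> MISS (open row0); precharges=1
Acc 4: bank2 row2 -> MISS (open row2); precharges=2
Acc 5: bank0 row2 -> MISS (open row2); precharges=2
Acc 6: bank1 row0 -> MISS (open row0); precharges=3
Acc 7: bank0 row1 -> MISS (open row1); precharges=4
Acc 8: bank1 row1 -> MISS (open row1); precharges=5

Answer: M M M M M M M M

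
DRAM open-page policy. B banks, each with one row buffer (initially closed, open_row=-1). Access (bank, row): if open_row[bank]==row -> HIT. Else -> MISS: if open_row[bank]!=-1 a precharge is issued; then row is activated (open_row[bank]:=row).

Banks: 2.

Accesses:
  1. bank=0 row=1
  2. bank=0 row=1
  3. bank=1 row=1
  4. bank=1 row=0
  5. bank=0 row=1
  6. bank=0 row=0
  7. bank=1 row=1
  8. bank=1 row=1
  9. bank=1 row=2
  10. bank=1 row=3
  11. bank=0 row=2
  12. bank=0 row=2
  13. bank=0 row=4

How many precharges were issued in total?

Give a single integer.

Answer: 7

Derivation:
Acc 1: bank0 row1 -> MISS (open row1); precharges=0
Acc 2: bank0 row1 -> HIT
Acc 3: bank1 row1 -> MISS (open row1); precharges=0
Acc 4: bank1 row0 -> MISS (open row0); precharges=1
Acc 5: bank0 row1 -> HIT
Acc 6: bank0 row0 -> MISS (open row0); precharges=2
Acc 7: bank1 row1 -> MISS (open row1); precharges=3
Acc 8: bank1 row1 -> HIT
Acc 9: bank1 row2 -> MISS (open row2); precharges=4
Acc 10: bank1 row3 -> MISS (open row3); precharges=5
Acc 11: bank0 row2 -> MISS (open row2); precharges=6
Acc 12: bank0 row2 -> HIT
Acc 13: bank0 row4 -> MISS (open row4); precharges=7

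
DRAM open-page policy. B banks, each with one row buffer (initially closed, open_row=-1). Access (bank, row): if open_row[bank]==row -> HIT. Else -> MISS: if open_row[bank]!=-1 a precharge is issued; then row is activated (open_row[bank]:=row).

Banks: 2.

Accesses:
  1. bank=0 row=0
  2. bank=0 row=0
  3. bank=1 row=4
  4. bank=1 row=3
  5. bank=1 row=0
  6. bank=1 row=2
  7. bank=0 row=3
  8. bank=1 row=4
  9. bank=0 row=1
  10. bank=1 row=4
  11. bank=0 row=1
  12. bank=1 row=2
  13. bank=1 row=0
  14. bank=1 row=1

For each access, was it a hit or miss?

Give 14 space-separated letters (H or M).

Answer: M H M M M M M M M H H M M M

Derivation:
Acc 1: bank0 row0 -> MISS (open row0); precharges=0
Acc 2: bank0 row0 -> HIT
Acc 3: bank1 row4 -> MISS (open row4); precharges=0
Acc 4: bank1 row3 -> MISS (open row3); precharges=1
Acc 5: bank1 row0 -> MISS (open row0); precharges=2
Acc 6: bank1 row2 -> MISS (open row2); precharges=3
Acc 7: bank0 row3 -> MISS (open row3); precharges=4
Acc 8: bank1 row4 -> MISS (open row4); precharges=5
Acc 9: bank0 row1 -> MISS (open row1); precharges=6
Acc 10: bank1 row4 -> HIT
Acc 11: bank0 row1 -> HIT
Acc 12: bank1 row2 -> MISS (open row2); precharges=7
Acc 13: bank1 row0 -> MISS (open row0); precharges=8
Acc 14: bank1 row1 -> MISS (open row1); precharges=9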